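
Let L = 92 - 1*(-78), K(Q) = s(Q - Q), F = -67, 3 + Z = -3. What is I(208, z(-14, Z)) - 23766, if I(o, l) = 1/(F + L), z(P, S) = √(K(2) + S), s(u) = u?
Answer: -2447897/103 ≈ -23766.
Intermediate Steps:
Z = -6 (Z = -3 - 3 = -6)
K(Q) = 0 (K(Q) = Q - Q = 0)
z(P, S) = √S (z(P, S) = √(0 + S) = √S)
L = 170 (L = 92 + 78 = 170)
I(o, l) = 1/103 (I(o, l) = 1/(-67 + 170) = 1/103)
I(208, z(-14, Z)) - 23766 = 1/103 - 23766 = -2447897/103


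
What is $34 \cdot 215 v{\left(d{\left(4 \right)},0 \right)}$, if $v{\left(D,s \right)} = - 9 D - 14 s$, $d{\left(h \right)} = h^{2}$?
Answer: $-1052640$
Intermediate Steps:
$v{\left(D,s \right)} = - 14 s - 9 D$
$34 \cdot 215 v{\left(d{\left(4 \right)},0 \right)} = 34 \cdot 215 \left(\left(-14\right) 0 - 9 \cdot 4^{2}\right) = 7310 \left(0 - 144\right) = 7310 \left(-144\right) = -1052640$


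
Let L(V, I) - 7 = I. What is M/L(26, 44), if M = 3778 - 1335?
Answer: 2443/51 ≈ 47.902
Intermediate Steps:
L(V, I) = 7 + I
M = 2443
M/L(26, 44) = 2443/(7 + 44) = 2443/51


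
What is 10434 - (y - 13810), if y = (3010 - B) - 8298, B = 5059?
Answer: 34591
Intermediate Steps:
y = -10347 (y = (3010 - 1*5059) - 8298 = (3010 - 5059) - 8298 = -2049 - 8298 = -10347)
10434 - (y - 13810) = 10434 - (-10347 - 13810) = 10434 - 1*(-24157) = 10434 + 24157 = 34591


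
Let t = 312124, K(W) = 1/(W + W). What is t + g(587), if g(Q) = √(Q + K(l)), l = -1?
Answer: 312124 + √2346/2 ≈ 3.1215e+5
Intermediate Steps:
K(W) = 1/(2*W)
g(Q) = √(-½ + Q) (g(Q) = √(Q + (½)/(-1)) = √(Q + (½)*(-1)) = √(Q - ½) = √(-½ + Q))
t + g(587) = 312124 + √(-2 + 4*587)/2 = 312124 + √(-2 + 2348)/2 = 312124 + √2346/2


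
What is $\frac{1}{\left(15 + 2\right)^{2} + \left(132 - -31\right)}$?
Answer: $\frac{1}{452} \approx 0.0022124$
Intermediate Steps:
$\frac{1}{\left(15 + 2\right)^{2} + \left(132 - -31\right)} = \frac{1}{17^{2} + \left(132 + 31\right)} = \frac{1}{289 + 163} = \frac{1}{452}$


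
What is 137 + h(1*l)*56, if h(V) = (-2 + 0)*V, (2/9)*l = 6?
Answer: -2887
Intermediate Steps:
l = 27 (l = (9/2)*6 = 27)
h(V) = -2*V
137 + h(1*l)*56 = 137 - 2*27*56 = 137 - 54*56 = 137 - 3024 = -2887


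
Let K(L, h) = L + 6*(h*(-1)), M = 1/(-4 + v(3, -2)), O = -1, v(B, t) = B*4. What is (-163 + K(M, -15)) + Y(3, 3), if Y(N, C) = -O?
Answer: -575/8 ≈ -71.875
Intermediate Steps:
v(B, t) = 4*B
Y(N, C) = 1 (Y(N, C) = -1*(-1) = 1)
M = ⅛ (M = 1/(-4 + 4*3) = 1/(-4 + 12) = 1/8 = ⅛ ≈ 0.12500)
K(L, h) = L - 6*h (K(L, h) = L + 6*(-h) = L - 6*h)
(-163 + K(M, -15)) + Y(3, 3) = (-163 + (⅛ - 6*(-15))) + 1 = (-163 + (⅛ + 90)) + 1 = (-163 + 721/8) + 1 = -583/8 + 1 = -575/8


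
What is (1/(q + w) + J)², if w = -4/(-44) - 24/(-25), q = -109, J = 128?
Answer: 14436451018089/881258596 ≈ 16382.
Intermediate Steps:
w = 289/275 (w = -4*(-1/44) - 24*(-1/25) = 1/11 + 24/25 = 289/275 ≈ 1.0509)
(1/(q + w) + J)² = (1/(-109 + 289/275) + 128)² = (1/(-29686/275) + 128)² = (-275/29686 + 128)² = (3799533/29686)² = 14436451018089/881258596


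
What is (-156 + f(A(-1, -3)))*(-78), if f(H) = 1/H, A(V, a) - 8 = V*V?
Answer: 36478/3 ≈ 12159.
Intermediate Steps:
A(V, a) = 8 + V² (A(V, a) = 8 + V*V = 8 + V²)
(-156 + f(A(-1, -3)))*(-78) = (-156 + 1/(8 + (-1)²))*(-78) = (-156 + 1/(8 + 1))*(-78) = (-156 + 1/9)*(-78) = (-156 + ⅑)*(-78) = -1403/9*(-78) = 36478/3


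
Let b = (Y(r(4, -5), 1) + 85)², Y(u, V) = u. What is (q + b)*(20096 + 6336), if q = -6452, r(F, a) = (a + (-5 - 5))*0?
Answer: 20431936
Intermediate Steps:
r(F, a) = 0 (r(F, a) = (a - 10)*0 = (-10 + a)*0 = 0)
b = 7225 (b = (0 + 85)² = 85² = 7225)
(q + b)*(20096 + 6336) = (-6452 + 7225)*(20096 + 6336) = 773*26432 = 20431936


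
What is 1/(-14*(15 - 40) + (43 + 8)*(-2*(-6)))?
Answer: 1/962 ≈ 0.0010395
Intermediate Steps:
1/(-14*(15 - 40) + (43 + 8)*(-2*(-6))) = 1/(-14*(-25) + 51*12) = 1/(350 + 612) = 1/962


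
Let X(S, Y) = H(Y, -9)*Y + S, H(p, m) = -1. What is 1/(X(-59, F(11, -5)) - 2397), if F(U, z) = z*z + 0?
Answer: -1/2481 ≈ -0.00040306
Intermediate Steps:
F(U, z) = z² (F(U, z) = z² + 0 = z²)
X(S, Y) = S - Y (X(S, Y) = -Y + S = S - Y)
1/(X(-59, F(11, -5)) - 2397) = 1/((-59 - 1*(-5)²) - 2397) = 1/((-59 - 1*25) - 2397) = 1/((-59 - 25) - 2397) = 1/(-84 - 2397) = 1/(-2481) = -1/2481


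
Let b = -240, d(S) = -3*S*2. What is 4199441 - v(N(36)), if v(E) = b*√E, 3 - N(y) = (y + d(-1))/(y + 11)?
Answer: 4199441 + 720*√517/47 ≈ 4.1998e+6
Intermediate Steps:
d(S) = -6*S
N(y) = 3 - (6 + y)/(11 + y) (N(y) = 3 - (y - 6*(-1))/(y + 11) = 3 - (y + 6)/(11 + y) = 3 - (6 + y)/(11 + y))
v(E) = -240*√E
4199441 - v(N(36)) = 4199441 - (-240)*√((27 + 2*36)/(11 + 36)) = 4199441 - (-240)*√((27 + 72)/47) = 4199441 - (-240)*√((1/47)*99) = 4199441 - (-240)*√(99/47) = 4199441 - (-240)*3*√517/47 = 4199441 - (-720)*√517/47 = 4199441 + 720*√517/47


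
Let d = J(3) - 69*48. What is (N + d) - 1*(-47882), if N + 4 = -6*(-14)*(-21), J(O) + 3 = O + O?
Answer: 42805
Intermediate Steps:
J(O) = -3 + 2*O (J(O) = -3 + (O + O) = -3 + 2*O)
d = -3309 (d = (-3 + 2*3) - 69*48 = (-3 + 6) - 3312 = 3 - 3312 = -3309)
N = -1768 (N = -4 - 6*(-14)*(-21) = -4 + 84*(-21) = -4 - 1764 = -1768)
(N + d) - 1*(-47882) = (-1768 - 3309) - 1*(-47882) = -5077 + 47882 = 42805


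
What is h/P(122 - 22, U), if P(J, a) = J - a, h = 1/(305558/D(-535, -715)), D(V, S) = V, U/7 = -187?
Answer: -535/430531222 ≈ -1.2426e-6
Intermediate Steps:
U = -1309 (U = 7*(-187) = -1309)
h = -535/305558 (h = 1/(305558/(-535)) = 1/(305558*(-1/535)) = 1/(-305558/535) = -535/305558 ≈ -0.0017509)
h/P(122 - 22, U) = -535/(305558*((122 - 22) - 1*(-1309))) = -535/(305558*(100 + 1309)) = -535/305558/1409 = -535/305558*1/1409 = -535/430531222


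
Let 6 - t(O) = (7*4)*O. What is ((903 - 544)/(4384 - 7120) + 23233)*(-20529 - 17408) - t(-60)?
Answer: -2411474911769/2736 ≈ -8.8139e+8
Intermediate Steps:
t(O) = 6 - 28*O (t(O) = 6 - 7*4*O = 6 - 28*O)
((903 - 544)/(4384 - 7120) + 23233)*(-20529 - 17408) - t(-60) = ((903 - 544)/(4384 - 7120) + 23233)*(-20529 - 17408) - (6 - 28*(-60)) = (359/(-2736) + 23233)*(-37937) - (6 + 1680) = (359*(-1/2736) + 23233)*(-37937) - 1*1686 = (-359/2736 + 23233)*(-37937) - 1686 = (63565129/2736)*(-37937) - 1686 = -2411470298873/2736 - 1686 = -2411474911769/2736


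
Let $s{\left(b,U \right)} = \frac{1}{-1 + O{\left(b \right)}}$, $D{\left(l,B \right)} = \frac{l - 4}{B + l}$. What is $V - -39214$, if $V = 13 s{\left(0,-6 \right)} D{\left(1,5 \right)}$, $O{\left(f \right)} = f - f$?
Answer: $\frac{78441}{2} \approx 39221.0$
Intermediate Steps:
$D{\left(l,B \right)} = \frac{-4 + l}{B + l}$
$O{\left(f \right)} = 0$
$s{\left(b,U \right)} = -1$ ($s{\left(b,U \right)} = \frac{1}{-1 + 0} = \frac{1}{-1} = -1$)
$V = \frac{13}{2}$ ($V = 13 \left(-1\right) \frac{-4 + 1}{5 + 1} = - 13 \cdot \frac{1}{6} \left(-3\right) = \left(-13\right) \left(- \frac{1}{2}\right) = \frac{13}{2} \approx 6.5$)
$V - -39214 = \frac{13}{2} - -39214 = \frac{13}{2} + 39214 = \frac{78441}{2}$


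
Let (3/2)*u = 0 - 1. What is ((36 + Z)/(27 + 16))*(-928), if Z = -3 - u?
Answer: -93728/129 ≈ -726.57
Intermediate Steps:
u = -2/3 (u = 2*(0 - 1)/3 = (2/3)*(-1) = -2/3 ≈ -0.66667)
Z = -7/3 (Z = -3 - 1*(-2/3) = -3 + 2/3 = -7/3 ≈ -2.3333)
((36 + Z)/(27 + 16))*(-928) = ((36 - 7/3)/(27 + 16))*(-928) = ((101/3)/43)*(-928) = ((101/3)*(1/43))*(-928) = (101/129)*(-928) = -93728/129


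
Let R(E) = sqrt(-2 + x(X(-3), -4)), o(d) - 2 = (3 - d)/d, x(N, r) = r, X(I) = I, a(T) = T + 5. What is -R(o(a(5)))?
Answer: -I*sqrt(6) ≈ -2.4495*I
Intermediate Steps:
a(T) = 5 + T
o(d) = 2 + (3 - d)/d
R(E) = I*sqrt(6) (R(E) = sqrt(-2 - 4) = sqrt(-6) = I*sqrt(6))
-R(o(a(5))) = -I*sqrt(6)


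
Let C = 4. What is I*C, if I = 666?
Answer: 2664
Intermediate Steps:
I*C = 666*4 = 2664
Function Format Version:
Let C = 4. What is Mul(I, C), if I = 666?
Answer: 2664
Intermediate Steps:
Mul(I, C) = Mul(666, 4) = 2664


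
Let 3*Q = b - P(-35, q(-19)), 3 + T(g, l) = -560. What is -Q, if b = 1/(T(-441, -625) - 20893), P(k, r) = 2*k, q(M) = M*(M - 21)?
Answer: -1501919/64368 ≈ -23.333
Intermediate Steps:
q(M) = M*(-21 + M)
T(g, l) = -563 (T(g, l) = -3 - 560 = -563)
b = -1/21456 (b = 1/(-563 - 20893) = 1/(-21456) = -1/21456 ≈ -4.6607e-5)
Q = 1501919/64368 (Q = (-1/21456 - 2*(-35))/3 = (-1/21456 - 1*(-70))/3 = (-1/21456 + 70)/3 = (⅓)*(1501919/21456) = 1501919/64368 ≈ 23.333)
-Q = -1*1501919/64368 = -1501919/64368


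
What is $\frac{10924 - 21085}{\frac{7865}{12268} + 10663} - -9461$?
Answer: $\frac{412526006647}{43607183} \approx 9460.0$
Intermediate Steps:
$\frac{10924 - 21085}{\frac{7865}{12268} + 10663} - -9461 = - \frac{10161}{7865 \cdot \frac{1}{12268} + 10663} + 9461 = - \frac{10161}{\frac{7865}{12268} + 10663} + 9461 = - \frac{10161}{\frac{130821549}{12268}} + 9461 = \left(-10161\right) \frac{12268}{130821549} + 9461 = - \frac{41551716}{43607183} + 9461 = \frac{412526006647}{43607183}$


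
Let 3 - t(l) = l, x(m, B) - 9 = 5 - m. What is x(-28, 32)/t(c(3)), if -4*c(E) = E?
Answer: 56/5 ≈ 11.200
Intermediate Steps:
x(m, B) = 14 - m (x(m, B) = 9 + (5 - m) = 14 - m)
c(E) = -E/4
t(l) = 3 - l
x(-28, 32)/t(c(3)) = (14 - 1*(-28))/(3 - (-1)*3/4) = (14 + 28)/(3 - 1*(-3/4)) = 42/(3 + 3/4) = 42/(15/4) = 42*(4/15) = 56/5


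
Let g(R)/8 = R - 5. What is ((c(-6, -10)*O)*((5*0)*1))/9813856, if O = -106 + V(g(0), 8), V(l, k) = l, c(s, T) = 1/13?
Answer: 0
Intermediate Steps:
g(R) = -40 + 8*R (g(R) = 8*(R - 5) = 8*(-5 + R) = -40 + 8*R)
c(s, T) = 1/13
O = -146 (O = -106 + (-40 + 8*0) = -106 + (-40 + 0) = -106 - 40 = -146)
((c(-6, -10)*O)*((5*0)*1))/9813856 = (((1/13)*(-146))*((5*0)*1))/9813856 = -0*(1/9813856) = -146/13*0*(1/9813856) = 0*(1/9813856) = 0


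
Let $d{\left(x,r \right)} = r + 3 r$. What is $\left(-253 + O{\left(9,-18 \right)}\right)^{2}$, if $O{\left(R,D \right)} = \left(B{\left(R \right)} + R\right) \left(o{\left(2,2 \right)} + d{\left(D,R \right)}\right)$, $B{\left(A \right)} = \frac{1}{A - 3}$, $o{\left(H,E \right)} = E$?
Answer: $\frac{81796}{9} \approx 9088.4$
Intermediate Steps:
$d{\left(x,r \right)} = 4 r$
$B{\left(A \right)} = \frac{1}{-3 + A}$
$O{\left(R,D \right)} = \left(2 + 4 R\right) \left(R + \frac{1}{-3 + R}\right)$ ($O{\left(R,D \right)} = \left(\frac{1}{-3 + R} + R\right) \left(2 + 4 R\right) = \left(R + \frac{1}{-3 + R}\right) \left(2 + 4 R\right) = \left(2 + 4 R\right) \left(R + \frac{1}{-3 + R}\right)$)
$\left(-253 + O{\left(9,-18 \right)}\right)^{2} = \left(-253 + \frac{2 \left(1 - 9 - 5 \cdot 9^{2} + 2 \cdot 9^{3}\right)}{-3 + 9}\right)^{2} = \left(-253 + \frac{2 \left(1 - 9 - 405 + 2 \cdot 729\right)}{6}\right)^{2} = \left(-253 + 2 \cdot \frac{1}{6} \left(1 - 9 - 405 + 1458\right)\right)^{2} = \left(-253 + 2 \cdot \frac{1}{6} \cdot 1045\right)^{2} = \left(-253 + \frac{1045}{3}\right)^{2} = \left(\frac{286}{3}\right)^{2} = \frac{81796}{9}$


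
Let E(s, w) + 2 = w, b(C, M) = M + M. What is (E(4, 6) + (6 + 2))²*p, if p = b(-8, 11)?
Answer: 3168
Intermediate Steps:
b(C, M) = 2*M
E(s, w) = -2 + w
p = 22 (p = 2*11 = 22)
(E(4, 6) + (6 + 2))²*p = ((-2 + 6) + (6 + 2))²*22 = (4 + 8)²*22 = 12²*22 = 144*22 = 3168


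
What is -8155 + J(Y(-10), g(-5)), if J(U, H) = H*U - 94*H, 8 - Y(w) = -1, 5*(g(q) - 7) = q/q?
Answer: -8767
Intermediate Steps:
g(q) = 36/5 (g(q) = 7 + (q/q)/5 = 7 + (⅕)*1 = 7 + ⅕ = 36/5)
Y(w) = 9 (Y(w) = 8 - 1*(-1) = 8 + 1 = 9)
J(U, H) = -94*H + H*U
-8155 + J(Y(-10), g(-5)) = -8155 + 36*(-94 + 9)/5 = -8155 + (36/5)*(-85) = -8155 - 612 = -8767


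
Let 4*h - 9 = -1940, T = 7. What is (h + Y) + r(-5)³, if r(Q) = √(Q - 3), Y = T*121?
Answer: 1457/4 - 16*I*√2 ≈ 364.25 - 22.627*I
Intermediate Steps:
Y = 847 (Y = 7*121 = 847)
h = -1931/4 (h = 9/4 + (¼)*(-1940) = 9/4 - 485 = -1931/4 ≈ -482.75)
r(Q) = √(-3 + Q)
(h + Y) + r(-5)³ = (-1931/4 + 847) + (√(-3 - 5))³ = 1457/4 + (√(-8))³ = 1457/4 + (2*I*√2)³ = 1457/4 - 16*I*√2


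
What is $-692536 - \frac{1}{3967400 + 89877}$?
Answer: $- \frac{2809810384473}{4057277} \approx -6.9254 \cdot 10^{5}$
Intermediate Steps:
$-692536 - \frac{1}{3967400 + 89877} = -692536 - \frac{1}{4057277} = - \frac{2809810384473}{4057277}$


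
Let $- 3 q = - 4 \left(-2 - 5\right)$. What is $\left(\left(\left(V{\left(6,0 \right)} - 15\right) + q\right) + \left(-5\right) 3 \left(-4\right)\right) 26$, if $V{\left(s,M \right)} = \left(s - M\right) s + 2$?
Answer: $\frac{5746}{3} \approx 1915.3$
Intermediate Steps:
$V{\left(s,M \right)} = 2 + s \left(s - M\right)$ ($V{\left(s,M \right)} = s \left(s - M\right) + 2 = 2 + s \left(s - M\right)$)
$q = - \frac{28}{3}$ ($q = - \frac{\left(-4\right) \left(-2 - 5\right)}{3} = - \frac{\left(-4\right) \left(-7\right)}{3} = \left(- \frac{1}{3}\right) 28 = - \frac{28}{3} \approx -9.3333$)
$\left(\left(\left(V{\left(6,0 \right)} - 15\right) + q\right) + \left(-5\right) 3 \left(-4\right)\right) 26 = \left(\left(\left(\left(2 + 6^{2} - 0 \cdot 6\right) - 15\right) - \frac{28}{3}\right) + \left(-5\right) 3 \left(-4\right)\right) 26 = \left(\left(\left(\left(2 + 36 + 0\right) - 15\right) - \frac{28}{3}\right) - -60\right) 26 = \left(\left(\left(38 - 15\right) - \frac{28}{3}\right) + 60\right) 26 = \left(\left(23 - \frac{28}{3}\right) + 60\right) 26 = \left(\frac{41}{3} + 60\right) 26 = \frac{221}{3} \cdot 26 = \frac{5746}{3}$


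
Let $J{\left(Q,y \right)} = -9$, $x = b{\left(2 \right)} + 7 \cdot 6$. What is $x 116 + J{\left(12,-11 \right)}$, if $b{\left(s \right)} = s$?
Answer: $5095$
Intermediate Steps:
$x = 44$ ($x = 2 + 7 \cdot 6 = 2 + 42 = 44$)
$x 116 + J{\left(12,-11 \right)} = 44 \cdot 116 - 9 = 5104 - 9 = 5095$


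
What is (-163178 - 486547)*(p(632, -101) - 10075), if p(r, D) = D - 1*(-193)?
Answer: 6486204675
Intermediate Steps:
p(r, D) = 193 + D (p(r, D) = D + 193 = 193 + D)
(-163178 - 486547)*(p(632, -101) - 10075) = (-163178 - 486547)*((193 - 101) - 10075) = -649725*(92 - 10075) = -649725*(-9983) = 6486204675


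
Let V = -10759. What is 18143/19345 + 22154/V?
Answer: -4403181/3927035 ≈ -1.1212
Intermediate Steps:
18143/19345 + 22154/V = 18143/19345 + 22154/(-10759) = 18143*(1/19345) + 22154*(-1/10759) = 18143/19345 - 418/203 = -4403181/3927035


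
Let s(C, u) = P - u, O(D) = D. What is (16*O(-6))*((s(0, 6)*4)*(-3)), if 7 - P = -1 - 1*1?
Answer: 3456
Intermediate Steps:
P = 9 (P = 7 - (-1 - 1*1) = 7 - (-1 - 1) = 7 - 1*(-2) = 7 + 2 = 9)
s(C, u) = 9 - u
(16*O(-6))*((s(0, 6)*4)*(-3)) = (16*(-6))*(((9 - 1*6)*4)*(-3)) = -96*(9 - 6)*4*(-3) = -96*3*4*(-3) = -1152*(-3) = -96*(-36) = 3456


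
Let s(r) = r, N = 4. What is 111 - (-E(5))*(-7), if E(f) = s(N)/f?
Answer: 527/5 ≈ 105.40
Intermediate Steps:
E(f) = 4/f
111 - (-E(5))*(-7) = 111 - (-4/5)*(-7) = 111 - (-1*4/5)*(-7) = 111 - (-4)*(-7)/5 = 111 - 1*28/5 = 111 - 28/5 = 527/5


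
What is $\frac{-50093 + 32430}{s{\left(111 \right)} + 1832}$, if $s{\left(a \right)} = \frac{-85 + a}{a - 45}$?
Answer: $- \frac{34287}{3557} \approx -9.6393$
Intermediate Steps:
$s{\left(a \right)} = \frac{-85 + a}{-45 + a}$
$\frac{-50093 + 32430}{s{\left(111 \right)} + 1832} = \frac{-50093 + 32430}{\frac{-85 + 111}{-45 + 111} + 1832} = - \frac{17663}{\frac{1}{66} \cdot 26 + 1832} = - \frac{17663}{\frac{13}{33} + 1832} = - \frac{17663}{\frac{60469}{33}} = \left(-17663\right) \frac{33}{60469} = - \frac{34287}{3557}$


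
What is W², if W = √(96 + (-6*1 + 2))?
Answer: 92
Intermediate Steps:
W = 2*√23 (W = √(96 + (-6 + 2)) = √(96 - 4) = √92 = 2*√23 ≈ 9.5917)
W² = (2*√23)² = 92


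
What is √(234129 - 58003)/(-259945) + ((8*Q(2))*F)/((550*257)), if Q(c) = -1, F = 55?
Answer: -4/1285 - √176126/259945 ≈ -0.0047273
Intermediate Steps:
√(234129 - 58003)/(-259945) + ((8*Q(2))*F)/((550*257)) = √(234129 - 58003)/(-259945) + ((8*(-1))*55)/((550*257)) = √176126*(-1/259945) - 8*55/141350 = -√176126/259945 - 440*1/141350 = -√176126/259945 - 4/1285 = -4/1285 - √176126/259945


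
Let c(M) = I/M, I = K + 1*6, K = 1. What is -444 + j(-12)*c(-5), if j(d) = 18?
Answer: -2346/5 ≈ -469.20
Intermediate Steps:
I = 7 (I = 1 + 1*6 = 1 + 6 = 7)
c(M) = 7/M
-444 + j(-12)*c(-5) = -444 + 18*(7/(-5)) = -444 + 18*(7*(-⅕)) = -444 + 18*(-7/5) = -444 - 126/5 = -2346/5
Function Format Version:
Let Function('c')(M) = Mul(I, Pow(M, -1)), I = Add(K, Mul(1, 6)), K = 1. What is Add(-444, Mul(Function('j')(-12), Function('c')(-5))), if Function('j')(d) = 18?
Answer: Rational(-2346, 5) ≈ -469.20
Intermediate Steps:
I = 7 (I = Add(1, Mul(1, 6)) = Add(1, 6) = 7)
Function('c')(M) = Mul(7, Pow(M, -1))
Add(-444, Mul(Function('j')(-12), Function('c')(-5))) = Add(-444, Mul(18, Mul(7, Pow(-5, -1)))) = Add(-444, Mul(18, Mul(7, Rational(-1, 5)))) = Add(-444, Mul(18, Rational(-7, 5))) = Add(-444, Rational(-126, 5)) = Rational(-2346, 5)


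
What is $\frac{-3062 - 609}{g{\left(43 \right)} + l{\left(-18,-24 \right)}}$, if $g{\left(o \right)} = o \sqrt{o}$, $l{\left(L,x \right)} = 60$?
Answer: $\frac{220260}{75907} - \frac{157853 \sqrt{43}}{75907} \approx -10.735$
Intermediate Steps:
$g{\left(o \right)} = o^{\frac{3}{2}}$
$\frac{-3062 - 609}{g{\left(43 \right)} + l{\left(-18,-24 \right)}} = \frac{-3062 - 609}{43^{\frac{3}{2}} + 60} = \frac{-3062 - 609}{43 \sqrt{43} + 60} = - \frac{3671}{60 + 43 \sqrt{43}}$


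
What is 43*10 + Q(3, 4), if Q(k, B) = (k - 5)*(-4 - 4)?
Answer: 446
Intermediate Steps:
Q(k, B) = 40 - 8*k (Q(k, B) = (-5 + k)*(-8) = 40 - 8*k)
43*10 + Q(3, 4) = 43*10 + (40 - 8*3) = 430 + (40 - 24) = 430 + 16 = 446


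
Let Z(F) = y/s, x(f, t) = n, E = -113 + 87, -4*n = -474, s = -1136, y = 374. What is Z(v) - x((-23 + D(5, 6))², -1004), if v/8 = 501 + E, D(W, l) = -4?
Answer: -67495/568 ≈ -118.83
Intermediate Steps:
n = 237/2 (n = -¼*(-474) = 237/2 ≈ 118.50)
E = -26
x(f, t) = 237/2
v = 3800 (v = 8*(501 - 26) = 8*475 = 3800)
Z(F) = -187/568 (Z(F) = 374/(-1136) = 374*(-1/1136) = -187/568)
Z(v) - x((-23 + D(5, 6))², -1004) = -187/568 - 1*237/2 = -187/568 - 237/2 = -67495/568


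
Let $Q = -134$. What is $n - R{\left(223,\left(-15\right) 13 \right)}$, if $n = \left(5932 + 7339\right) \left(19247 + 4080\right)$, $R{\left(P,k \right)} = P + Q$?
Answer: $309572528$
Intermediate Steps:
$R{\left(P,k \right)} = -134 + P$ ($R{\left(P,k \right)} = P - 134 = -134 + P$)
$n = 309572617$ ($n = 13271 \cdot 23327 = 309572617$)
$n - R{\left(223,\left(-15\right) 13 \right)} = 309572617 - \left(-134 + 223\right) = 309572617 - 89 = 309572528$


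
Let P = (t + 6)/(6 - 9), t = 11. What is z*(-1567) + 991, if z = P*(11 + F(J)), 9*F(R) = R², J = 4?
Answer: 3090242/27 ≈ 1.1445e+5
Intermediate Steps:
P = -17/3 (P = (11 + 6)/(6 - 9) = 17/(-3) = 17*(-⅓) = -17/3 ≈ -5.6667)
F(R) = R²/9
z = -1955/27 (z = -17*(11 + (⅑)*4²)/3 = -17*(11 + (⅑)*16)/3 = -17*(11 + 16/9)/3 = -17/3*115/9 = -1955/27 ≈ -72.407)
z*(-1567) + 991 = -1955/27*(-1567) + 991 = 3063485/27 + 991 = 3090242/27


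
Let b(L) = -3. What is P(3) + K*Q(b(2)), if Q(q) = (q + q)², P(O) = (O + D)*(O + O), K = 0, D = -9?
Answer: -36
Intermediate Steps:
P(O) = 2*O*(-9 + O) (P(O) = (O - 9)*(O + O) = (-9 + O)*(2*O) = 2*O*(-9 + O))
Q(q) = 4*q² (Q(q) = (2*q)² = 4*q²)
P(3) + K*Q(b(2)) = 2*3*(-9 + 3) + 0*(4*(-3)²) = 2*3*(-6) + 0*(4*9) = -36 + 0*36 = -36 + 0 = -36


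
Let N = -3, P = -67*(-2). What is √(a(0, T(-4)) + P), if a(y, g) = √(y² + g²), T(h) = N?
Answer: √137 ≈ 11.705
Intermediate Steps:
P = 134
T(h) = -3
a(y, g) = √(g² + y²)
√(a(0, T(-4)) + P) = √(√((-3)² + 0²) + 134) = √(√(9 + 0) + 134) = √(√9 + 134) = √(3 + 134) = √137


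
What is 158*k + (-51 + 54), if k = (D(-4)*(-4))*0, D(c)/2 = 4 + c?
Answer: 3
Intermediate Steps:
D(c) = 8 + 2*c (D(c) = 2*(4 + c) = 8 + 2*c)
k = 0 (k = ((8 + 2*(-4))*(-4))*0 = ((8 - 8)*(-4))*0 = (0*(-4))*0 = 0*0 = 0)
158*k + (-51 + 54) = 158*0 + (-51 + 54) = 0 + 3 = 3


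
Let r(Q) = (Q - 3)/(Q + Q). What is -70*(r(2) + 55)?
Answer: -7665/2 ≈ -3832.5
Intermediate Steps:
r(Q) = (-3 + Q)/(2*Q) (r(Q) = (-3 + Q)/((2*Q)) = (-3 + Q)*(1/(2*Q)) = (-3 + Q)/(2*Q))
-70*(r(2) + 55) = -70*((½)*(-3 + 2)/2 + 55) = -70*((½)*(½)*(-1) + 55) = -70*(-¼ + 55) = -70*219/4 = -7665/2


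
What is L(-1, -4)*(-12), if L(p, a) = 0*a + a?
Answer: 48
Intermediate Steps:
L(p, a) = a (L(p, a) = 0 + a = a)
L(-1, -4)*(-12) = -4*(-12) = 48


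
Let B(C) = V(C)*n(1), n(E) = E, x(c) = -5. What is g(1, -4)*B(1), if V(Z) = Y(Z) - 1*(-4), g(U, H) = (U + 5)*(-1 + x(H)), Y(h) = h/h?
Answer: -180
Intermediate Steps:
Y(h) = 1
g(U, H) = -30 - 6*U (g(U, H) = (U + 5)*(-1 - 5) = (5 + U)*(-6) = -30 - 6*U)
V(Z) = 5 (V(Z) = 1 - 1*(-4) = 1 + 4 = 5)
B(C) = 5 (B(C) = 5*1 = 5)
g(1, -4)*B(1) = (-30 - 6*1)*5 = (-30 - 6)*5 = -36*5 = -180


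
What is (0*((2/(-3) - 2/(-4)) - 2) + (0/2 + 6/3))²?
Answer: 4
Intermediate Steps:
(0*((2/(-3) - 2/(-4)) - 2) + (0/2 + 6/3))² = (0*((2*(-⅓) - 2*(-¼)) - 2) + (0*(½) + 6*(⅓)))² = (0*((-⅔ + ½) - 2) + (0 + 2))² = (0*(-⅙ - 2) + 2)² = (0*(-13/6) + 2)² = (0 + 2)² = 2² = 4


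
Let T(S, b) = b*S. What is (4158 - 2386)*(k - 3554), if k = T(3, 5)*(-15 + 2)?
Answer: -6643228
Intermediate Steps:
T(S, b) = S*b
k = -195 (k = (3*5)*(-15 + 2) = 15*(-13) = -195)
(4158 - 2386)*(k - 3554) = (4158 - 2386)*(-195 - 3554) = 1772*(-3749) = -6643228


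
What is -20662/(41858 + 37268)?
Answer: -10331/39563 ≈ -0.26113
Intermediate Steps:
-20662/(41858 + 37268) = -20662/79126 = -20662*1/79126 = -10331/39563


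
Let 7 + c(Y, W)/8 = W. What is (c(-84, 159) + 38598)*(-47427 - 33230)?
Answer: -3211277798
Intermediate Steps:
c(Y, W) = -56 + 8*W
(c(-84, 159) + 38598)*(-47427 - 33230) = ((-56 + 8*159) + 38598)*(-47427 - 33230) = ((-56 + 1272) + 38598)*(-80657) = (1216 + 38598)*(-80657) = 39814*(-80657) = -3211277798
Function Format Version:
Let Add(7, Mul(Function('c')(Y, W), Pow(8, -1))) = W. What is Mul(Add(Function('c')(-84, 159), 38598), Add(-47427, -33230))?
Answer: -3211277798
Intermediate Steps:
Function('c')(Y, W) = Add(-56, Mul(8, W))
Mul(Add(Function('c')(-84, 159), 38598), Add(-47427, -33230)) = Mul(Add(Add(-56, Mul(8, 159)), 38598), Add(-47427, -33230)) = Mul(Add(Add(-56, 1272), 38598), -80657) = Mul(Add(1216, 38598), -80657) = Mul(39814, -80657) = -3211277798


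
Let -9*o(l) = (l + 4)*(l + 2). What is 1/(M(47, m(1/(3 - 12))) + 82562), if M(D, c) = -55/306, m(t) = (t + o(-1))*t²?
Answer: 306/25263917 ≈ 1.2112e-5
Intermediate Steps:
o(l) = -(2 + l)*(4 + l)/9 (o(l) = -(l + 4)*(l + 2)/9 = -(4 + l)*(2 + l)/9 = -(2 + l)*(4 + l)/9)
m(t) = t²*(-⅓ + t) (m(t) = (t + (-8/9 - ⅔*(-1) - ⅑*(-1)²))*t² = (t + (-8/9 + ⅔ - ⅑*1))*t² = (t + (-8/9 + ⅔ - ⅑))*t² = (t - ⅓)*t² = (-⅓ + t)*t² = t²*(-⅓ + t))
M(D, c) = -55/306 (M(D, c) = -55*1/306 = -55/306)
1/(M(47, m(1/(3 - 12))) + 82562) = 1/(-55/306 + 82562) = 1/(25263917/306) = 306/25263917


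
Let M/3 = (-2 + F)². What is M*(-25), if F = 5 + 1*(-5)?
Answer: -300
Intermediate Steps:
F = 0 (F = 5 - 5 = 0)
M = 12 (M = 3*(-2 + 0)² = 3*(-2)² = 3*4 = 12)
M*(-25) = 12*(-25) = -300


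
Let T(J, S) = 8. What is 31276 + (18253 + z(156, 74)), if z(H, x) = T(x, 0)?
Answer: 49537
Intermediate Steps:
z(H, x) = 8
31276 + (18253 + z(156, 74)) = 31276 + (18253 + 8) = 31276 + 18261 = 49537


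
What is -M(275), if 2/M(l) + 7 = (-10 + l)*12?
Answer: -2/3173 ≈ -0.00063032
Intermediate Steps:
M(l) = 2/(-127 + 12*l) (M(l) = 2/(-7 + (-10 + l)*12) = 2/(-7 + (-120 + 12*l)) = 2/(-127 + 12*l))
-M(275) = -2/(-127 + 12*275) = -2/(-127 + 3300) = -2/3173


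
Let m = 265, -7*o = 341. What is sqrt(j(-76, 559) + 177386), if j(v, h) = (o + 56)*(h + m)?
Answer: sqrt(8986082)/7 ≈ 428.24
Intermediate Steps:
o = -341/7 (o = -1/7*341 = -341/7 ≈ -48.714)
j(v, h) = 13515/7 + 51*h/7 (j(v, h) = (-341/7 + 56)*(h + 265) = 51*(265 + h)/7 = 13515/7 + 51*h/7)
sqrt(j(-76, 559) + 177386) = sqrt((13515/7 + (51/7)*559) + 177386) = sqrt((13515/7 + 28509/7) + 177386) = sqrt(42024/7 + 177386) = sqrt(1283726/7) = sqrt(8986082)/7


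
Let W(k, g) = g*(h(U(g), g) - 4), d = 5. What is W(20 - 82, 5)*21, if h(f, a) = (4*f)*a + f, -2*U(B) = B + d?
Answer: -11445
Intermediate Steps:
U(B) = -5/2 - B/2 (U(B) = -(B + 5)/2 = -(5 + B)/2 = -5/2 - B/2)
h(f, a) = f + 4*a*f (h(f, a) = 4*a*f + f = f + 4*a*f)
W(k, g) = g*(-4 + (1 + 4*g)*(-5/2 - g/2)) (W(k, g) = g*((-5/2 - g/2)*(1 + 4*g) - 4) = g*((1 + 4*g)*(-5/2 - g/2) - 4) = g*(-4 + (1 + 4*g)*(-5/2 - g/2)))
W(20 - 82, 5)*21 = -½*5*(8 + (1 + 4*5)*(5 + 5))*21 = -½*5*(8 + (1 + 20)*10)*21 = -½*5*(8 + 21*10)*21 = -½*5*(8 + 210)*21 = -½*5*218*21 = -545*21 = -11445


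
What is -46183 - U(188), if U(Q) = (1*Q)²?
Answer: -81527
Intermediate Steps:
U(Q) = Q²
-46183 - U(188) = -46183 - 1*188² = -46183 - 1*35344 = -46183 - 35344 = -81527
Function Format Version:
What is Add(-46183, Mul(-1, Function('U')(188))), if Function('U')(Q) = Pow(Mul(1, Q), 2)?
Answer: -81527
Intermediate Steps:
Function('U')(Q) = Pow(Q, 2)
Add(-46183, Mul(-1, Function('U')(188))) = Add(-46183, Mul(-1, Pow(188, 2))) = Add(-46183, Mul(-1, 35344)) = Add(-46183, -35344) = -81527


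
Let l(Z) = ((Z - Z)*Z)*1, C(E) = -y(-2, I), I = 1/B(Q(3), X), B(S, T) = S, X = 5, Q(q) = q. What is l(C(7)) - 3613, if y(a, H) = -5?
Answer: -3613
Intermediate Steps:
I = 1/3 ≈ 0.33333
C(E) = 5 (C(E) = -1*(-5) = 5)
l(Z) = 0 (l(Z) = (0*Z)*1 = 0*1 = 0)
l(C(7)) - 3613 = 0 - 3613 = -3613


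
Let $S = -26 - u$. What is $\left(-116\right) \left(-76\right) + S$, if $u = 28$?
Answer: $8762$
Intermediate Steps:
$S = -54$ ($S = -26 - 28 = -54$)
$\left(-116\right) \left(-76\right) + S = \left(-116\right) \left(-76\right) - 54 = 8816 - 54 = 8762$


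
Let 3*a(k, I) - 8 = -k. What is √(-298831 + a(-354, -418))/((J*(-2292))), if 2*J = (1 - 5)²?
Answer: -I*√2688393/55008 ≈ -0.029807*I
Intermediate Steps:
a(k, I) = 8/3 - k/3 (a(k, I) = 8/3 + (-k)/3 = 8/3 - k/3)
J = 8 (J = (1 - 5)²/2 = (½)*(-4)² = (½)*16 = 8)
√(-298831 + a(-354, -418))/((J*(-2292))) = √(-298831 + (8/3 - ⅓*(-354)))/((8*(-2292))) = √(-298831 + (8/3 + 118))/(-18336) = √(-298831 + 362/3)*(-1/18336) = √(-896131/3)*(-1/18336) = (I*√2688393/3)*(-1/18336) = -I*√2688393/55008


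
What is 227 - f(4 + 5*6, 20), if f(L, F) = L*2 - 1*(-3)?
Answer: 156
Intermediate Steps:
f(L, F) = 3 + 2*L (f(L, F) = 2*L + 3 = 3 + 2*L)
227 - f(4 + 5*6, 20) = 227 - (3 + 2*(4 + 5*6)) = 227 - (3 + 2*(4 + 30)) = 227 - (3 + 2*34) = 227 - (3 + 68) = 227 - 1*71 = 227 - 71 = 156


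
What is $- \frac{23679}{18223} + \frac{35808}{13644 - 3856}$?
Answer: $\frac{105189783}{44591681} \approx 2.359$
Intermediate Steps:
$- \frac{23679}{18223} + \frac{35808}{13644 - 3856} = \left(-23679\right) \frac{1}{18223} + \frac{35808}{13644 - 3856} = - \frac{23679}{18223} + \frac{35808}{9788} = - \frac{23679}{18223} + 35808 \cdot \frac{1}{9788} = - \frac{23679}{18223} + \frac{8952}{2447} = \frac{105189783}{44591681}$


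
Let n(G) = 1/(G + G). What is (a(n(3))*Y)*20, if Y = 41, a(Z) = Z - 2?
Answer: -4510/3 ≈ -1503.3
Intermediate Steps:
n(G) = 1/(2*G)
a(Z) = -2 + Z
(a(n(3))*Y)*20 = ((-2 + (½)/3)*41)*20 = ((-2 + (½)*(⅓))*41)*20 = ((-2 + ⅙)*41)*20 = -11/6*41*20 = -451/6*20 = -4510/3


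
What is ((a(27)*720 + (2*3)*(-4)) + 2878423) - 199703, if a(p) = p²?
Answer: 3203576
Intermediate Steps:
((a(27)*720 + (2*3)*(-4)) + 2878423) - 199703 = ((27²*720 + (2*3)*(-4)) + 2878423) - 199703 = ((729*720 + 6*(-4)) + 2878423) - 199703 = ((524880 - 24) + 2878423) - 199703 = (524856 + 2878423) - 199703 = 3403279 - 199703 = 3203576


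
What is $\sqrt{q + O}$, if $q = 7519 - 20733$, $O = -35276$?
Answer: $i \sqrt{48490} \approx 220.2 i$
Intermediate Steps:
$q = -13214$ ($q = 7519 - 20733 = -13214$)
$\sqrt{q + O} = \sqrt{-13214 - 35276} = \sqrt{-48490} = i \sqrt{48490}$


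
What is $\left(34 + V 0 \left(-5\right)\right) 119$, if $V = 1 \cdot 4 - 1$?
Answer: $4046$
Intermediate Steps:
$V = 3$ ($V = 4 - 1 = 3$)
$\left(34 + V 0 \left(-5\right)\right) 119 = \left(34 + 3 \cdot 0 \left(-5\right)\right) 119 = \left(34 + 0 \left(-5\right)\right) 119 = \left(34 + 0\right) 119 = 34 \cdot 119 = 4046$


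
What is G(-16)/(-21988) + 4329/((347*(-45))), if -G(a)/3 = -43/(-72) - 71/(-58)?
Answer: -7354456483/26551829280 ≈ -0.27698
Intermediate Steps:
G(a) = -3803/696 (G(a) = -3*(-43/(-72) - 71/(-58)) = -3*(-43*(-1/72) - 71*(-1/58)) = -3*(43/72 + 71/58) = -3*3803/2088 = -3803/696)
G(-16)/(-21988) + 4329/((347*(-45))) = -3803/696/(-21988) + 4329/((347*(-45))) = -3803/696*(-1/21988) + 4329/(-15615) = 3803/15303648 + 4329*(-1/15615) = 3803/15303648 - 481/1735 = -7354456483/26551829280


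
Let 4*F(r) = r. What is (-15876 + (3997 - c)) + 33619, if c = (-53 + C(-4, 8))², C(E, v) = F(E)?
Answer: 18824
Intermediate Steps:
F(r) = r/4
C(E, v) = E/4
c = 2916 (c = (-53 + (¼)*(-4))² = (-53 - 1)² = (-54)² = 2916)
(-15876 + (3997 - c)) + 33619 = (-15876 + (3997 - 1*2916)) + 33619 = (-15876 + (3997 - 2916)) + 33619 = (-15876 + 1081) + 33619 = -14795 + 33619 = 18824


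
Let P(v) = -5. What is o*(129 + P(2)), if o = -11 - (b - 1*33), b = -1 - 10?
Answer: 4092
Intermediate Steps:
b = -11
o = 33 (o = -11 - (-11 - 1*33) = -11 - (-11 - 33) = -11 - 1*(-44) = -11 + 44 = 33)
o*(129 + P(2)) = 33*(129 - 5) = 33*124 = 4092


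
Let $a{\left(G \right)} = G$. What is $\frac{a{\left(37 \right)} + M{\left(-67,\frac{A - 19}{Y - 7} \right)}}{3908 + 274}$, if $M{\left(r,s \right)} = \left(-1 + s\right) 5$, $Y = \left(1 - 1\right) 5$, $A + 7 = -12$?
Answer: $\frac{69}{4879} \approx 0.014142$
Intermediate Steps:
$A = -19$ ($A = -7 - 12 = -19$)
$Y = 0$ ($Y = 0 \cdot 5 = 0$)
$M{\left(r,s \right)} = -5 + 5 s$
$\frac{a{\left(37 \right)} + M{\left(-67,\frac{A - 19}{Y - 7} \right)}}{3908 + 274} = \frac{37 - \left(5 - 5 \frac{-19 - 19}{0 - 7}\right)}{3908 + 274} = \frac{37 - \left(5 - 5 \left(- \frac{38}{-7}\right)\right)}{4182} = \left(37 - \left(5 - 5 \left(\left(-38\right) \left(- \frac{1}{7}\right)\right)\right)\right) \frac{1}{4182} = \left(37 + \left(-5 + 5 \cdot \frac{38}{7}\right)\right) \frac{1}{4182} = \left(37 + \left(-5 + \frac{190}{7}\right)\right) \frac{1}{4182} = \left(37 + \frac{155}{7}\right) \frac{1}{4182} = \frac{414}{7} \cdot \frac{1}{4182} = \frac{69}{4879}$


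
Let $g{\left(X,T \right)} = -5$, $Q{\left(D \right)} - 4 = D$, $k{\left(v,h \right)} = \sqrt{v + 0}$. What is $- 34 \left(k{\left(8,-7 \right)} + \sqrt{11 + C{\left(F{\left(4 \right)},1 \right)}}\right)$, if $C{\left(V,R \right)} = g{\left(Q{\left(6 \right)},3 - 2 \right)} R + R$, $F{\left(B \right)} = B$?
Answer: $- 68 \sqrt{2} - 34 \sqrt{7} \approx -186.12$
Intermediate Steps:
$k{\left(v,h \right)} = \sqrt{v}$
$Q{\left(D \right)} = 4 + D$
$C{\left(V,R \right)} = - 4 R$ ($C{\left(V,R \right)} = - 5 R + R = - 4 R$)
$- 34 \left(k{\left(8,-7 \right)} + \sqrt{11 + C{\left(F{\left(4 \right)},1 \right)}}\right) = - 34 \left(\sqrt{8} + \sqrt{11 - 4}\right) = - 34 \left(2 \sqrt{2} + \sqrt{11 - 4}\right) = - 34 \left(2 \sqrt{2} + \sqrt{7}\right) = - 34 \left(\sqrt{7} + 2 \sqrt{2}\right) = - 68 \sqrt{2} - 34 \sqrt{7}$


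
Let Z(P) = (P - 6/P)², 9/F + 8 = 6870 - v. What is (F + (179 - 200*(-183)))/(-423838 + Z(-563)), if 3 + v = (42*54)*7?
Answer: -105048458637640/305274330477183 ≈ -0.34411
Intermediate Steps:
v = 15873 (v = -3 + (42*54)*7 = -3 + 2268*7 = -3 + 15876 = 15873)
F = -9/9011 (F = 9/(-8 + (6870 - 1*15873)) = 9/(-8 + (6870 - 15873)) = 9/(-8 - 9003) = 9/(-9011) = 9*(-1/9011) = -9/9011 ≈ -0.00099878)
(F + (179 - 200*(-183)))/(-423838 + Z(-563)) = (-9/9011 + (179 - 200*(-183)))/(-423838 + (-6 + (-563)²)²/(-563)²) = (-9/9011 + (179 + 36600))/(-423838 + (-6 + 316969)²/316969) = (-9/9011 + 36779)/(-423838 + (1/316969)*316963²) = 331415560/(9011*(-423838 + (1/316969)*100465543369)) = 331415560/(9011*(-423838 + 100465543369/316969)) = 331415560/(9011*(-33877963653/316969)) = (331415560/9011)*(-316969/33877963653) = -105048458637640/305274330477183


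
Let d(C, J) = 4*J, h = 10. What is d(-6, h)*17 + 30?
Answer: 710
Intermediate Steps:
d(-6, h)*17 + 30 = (4*10)*17 + 30 = 40*17 + 30 = 680 + 30 = 710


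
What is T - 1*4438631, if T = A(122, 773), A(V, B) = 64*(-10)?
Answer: -4439271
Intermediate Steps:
A(V, B) = -640
T = -640
T - 1*4438631 = -640 - 1*4438631 = -640 - 4438631 = -4439271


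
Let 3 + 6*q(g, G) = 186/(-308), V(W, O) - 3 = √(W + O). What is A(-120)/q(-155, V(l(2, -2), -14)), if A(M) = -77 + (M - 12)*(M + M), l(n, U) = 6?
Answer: -9733724/185 ≈ -52615.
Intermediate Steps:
A(M) = -77 + 2*M*(-12 + M) (A(M) = -77 + (-12 + M)*(2*M) = -77 + 2*M*(-12 + M))
V(W, O) = 3 + √(O + W) (V(W, O) = 3 + √(W + O) = 3 + √(O + W))
q(g, G) = -185/308 (q(g, G) = -½ + (186/(-308))/6 = -½ + (186*(-1/308))/6 = -½ + (⅙)*(-93/154) = -½ - 31/308 = -185/308)
A(-120)/q(-155, V(l(2, -2), -14)) = (-77 - 24*(-120) + 2*(-120)²)/(-185/308) = (-77 + 2880 + 2*14400)*(-308/185) = (-77 + 2880 + 28800)*(-308/185) = 31603*(-308/185) = -9733724/185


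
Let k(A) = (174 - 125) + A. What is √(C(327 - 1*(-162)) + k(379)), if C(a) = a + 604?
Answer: 39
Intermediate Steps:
k(A) = 49 + A
C(a) = 604 + a
√(C(327 - 1*(-162)) + k(379)) = √((604 + (327 - 1*(-162))) + (49 + 379)) = √((604 + (327 + 162)) + 428) = √((604 + 489) + 428) = √(1093 + 428) = √1521 = 39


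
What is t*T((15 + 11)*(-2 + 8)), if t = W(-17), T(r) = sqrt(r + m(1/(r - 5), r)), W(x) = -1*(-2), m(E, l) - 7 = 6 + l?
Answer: 10*sqrt(13) ≈ 36.056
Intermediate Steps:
m(E, l) = 13 + l (m(E, l) = 7 + (6 + l) = 13 + l)
W(x) = 2
T(r) = sqrt(13 + 2*r) (T(r) = sqrt(r + (13 + r)) = sqrt(13 + 2*r))
t = 2
t*T((15 + 11)*(-2 + 8)) = 2*sqrt(13 + 2*((15 + 11)*(-2 + 8))) = 2*sqrt(13 + 2*(26*6)) = 2*sqrt(13 + 2*156) = 2*sqrt(13 + 312) = 2*sqrt(325) = 2*(5*sqrt(13)) = 10*sqrt(13)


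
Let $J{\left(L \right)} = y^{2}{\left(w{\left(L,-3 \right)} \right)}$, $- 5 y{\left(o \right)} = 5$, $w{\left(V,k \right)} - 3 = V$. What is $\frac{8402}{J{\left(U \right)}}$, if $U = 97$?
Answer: $8402$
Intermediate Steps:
$w{\left(V,k \right)} = 3 + V$
$y{\left(o \right)} = -1$ ($y{\left(o \right)} = \left(- \frac{1}{5}\right) 5 = -1$)
$J{\left(L \right)} = 1$ ($J{\left(L \right)} = \left(-1\right)^{2} = 1$)
$\frac{8402}{J{\left(U \right)}} = \frac{8402}{1} = 8402 \cdot 1 = 8402$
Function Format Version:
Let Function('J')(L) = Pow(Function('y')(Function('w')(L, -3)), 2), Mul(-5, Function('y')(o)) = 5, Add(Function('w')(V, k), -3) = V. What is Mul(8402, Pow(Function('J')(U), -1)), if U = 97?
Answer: 8402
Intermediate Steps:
Function('w')(V, k) = Add(3, V)
Function('y')(o) = -1 (Function('y')(o) = Mul(Rational(-1, 5), 5) = -1)
Function('J')(L) = 1 (Function('J')(L) = Pow(-1, 2) = 1)
Mul(8402, Pow(Function('J')(U), -1)) = Mul(8402, Pow(1, -1)) = Mul(8402, 1) = 8402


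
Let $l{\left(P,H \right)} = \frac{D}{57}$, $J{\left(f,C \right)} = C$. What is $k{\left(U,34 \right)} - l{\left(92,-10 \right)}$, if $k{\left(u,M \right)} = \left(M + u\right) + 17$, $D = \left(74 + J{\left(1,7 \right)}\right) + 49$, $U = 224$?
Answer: $\frac{15545}{57} \approx 272.72$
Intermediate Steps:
$D = 130$ ($D = \left(74 + 7\right) + 49 = 81 + 49 = 130$)
$l{\left(P,H \right)} = \frac{130}{57}$
$k{\left(u,M \right)} = 17 + M + u$
$k{\left(U,34 \right)} - l{\left(92,-10 \right)} = \left(17 + 34 + 224\right) - \frac{130}{57} = 275 - \frac{130}{57} = \frac{15545}{57}$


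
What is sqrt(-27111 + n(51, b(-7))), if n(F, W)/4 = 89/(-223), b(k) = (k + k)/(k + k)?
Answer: I*sqrt(1348282307)/223 ≈ 164.66*I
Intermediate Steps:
b(k) = 1 (b(k) = (2*k)/((2*k)) = (2*k)*(1/(2*k)) = 1)
n(F, W) = -356/223 (n(F, W) = 4*(89/(-223)) = 4*(89*(-1/223)) = 4*(-89/223) = -356/223)
sqrt(-27111 + n(51, b(-7))) = sqrt(-27111 - 356/223) = sqrt(-6046109/223) = I*sqrt(1348282307)/223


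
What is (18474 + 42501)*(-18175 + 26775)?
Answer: 524385000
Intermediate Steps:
(18474 + 42501)*(-18175 + 26775) = 60975*8600 = 524385000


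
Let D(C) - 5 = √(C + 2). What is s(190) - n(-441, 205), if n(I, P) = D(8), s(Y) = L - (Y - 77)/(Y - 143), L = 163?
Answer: 7313/47 - √10 ≈ 152.43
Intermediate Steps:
s(Y) = 163 - (-77 + Y)/(-143 + Y) (s(Y) = 163 - (Y - 77)/(Y - 143) = 163 - (-77 + Y)/(-143 + Y))
D(C) = 5 + √(2 + C) (D(C) = 5 + √(C + 2) = 5 + √(2 + C))
n(I, P) = 5 + √10 (n(I, P) = 5 + √(2 + 8) = 5 + √10)
s(190) - n(-441, 205) = 6*(-3872 + 27*190)/(-143 + 190) - (5 + √10) = 6*(-3872 + 5130)/47 + (-5 - √10) = 6*(1/47)*1258 + (-5 - √10) = 7548/47 + (-5 - √10) = 7313/47 - √10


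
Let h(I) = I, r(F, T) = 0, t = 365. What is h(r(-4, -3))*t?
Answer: 0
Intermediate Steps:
h(r(-4, -3))*t = 0*365 = 0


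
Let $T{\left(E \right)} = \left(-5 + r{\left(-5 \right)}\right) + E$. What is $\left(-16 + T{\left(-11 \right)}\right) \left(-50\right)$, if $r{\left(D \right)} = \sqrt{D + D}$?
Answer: $1600 - 50 i \sqrt{10} \approx 1600.0 - 158.11 i$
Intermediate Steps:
$r{\left(D \right)} = \sqrt{2} \sqrt{D}$ ($r{\left(D \right)} = \sqrt{2 D} = \sqrt{2} \sqrt{D}$)
$T{\left(E \right)} = -5 + E + i \sqrt{10}$ ($T{\left(E \right)} = \left(-5 + \sqrt{2} \sqrt{-5}\right) + E = \left(-5 + \sqrt{2} i \sqrt{5}\right) + E = \left(-5 + i \sqrt{10}\right) + E = -5 + E + i \sqrt{10}$)
$\left(-16 + T{\left(-11 \right)}\right) \left(-50\right) = \left(-16 - \left(16 - i \sqrt{10}\right)\right) \left(-50\right) = \left(-32 + i \sqrt{10}\right) \left(-50\right) = 1600 - 50 i \sqrt{10}$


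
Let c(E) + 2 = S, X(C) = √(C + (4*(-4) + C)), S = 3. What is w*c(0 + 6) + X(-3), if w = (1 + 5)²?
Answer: 36 + I*√22 ≈ 36.0 + 4.6904*I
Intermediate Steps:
X(C) = √(-16 + 2*C) (X(C) = √(C + (-16 + C)) = √(-16 + 2*C))
c(E) = 1 (c(E) = -2 + 3 = 1)
w = 36 (w = 6² = 36)
w*c(0 + 6) + X(-3) = 36*1 + √(-16 + 2*(-3)) = 36 + √(-16 - 6) = 36 + √(-22) = 36 + I*√22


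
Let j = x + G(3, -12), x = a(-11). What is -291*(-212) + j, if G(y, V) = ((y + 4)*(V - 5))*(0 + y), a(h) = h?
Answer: 61324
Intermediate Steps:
x = -11
G(y, V) = y*(-5 + V)*(4 + y) (G(y, V) = ((4 + y)*(-5 + V))*y = ((-5 + V)*(4 + y))*y = y*(-5 + V)*(4 + y))
j = -368 (j = -11 + 3*(-20 - 5*3 + 4*(-12) - 12*3) = -11 + 3*(-20 - 15 - 48 - 36) = -11 + 3*(-119) = -11 - 357 = -368)
-291*(-212) + j = -291*(-212) - 368 = 61692 - 368 = 61324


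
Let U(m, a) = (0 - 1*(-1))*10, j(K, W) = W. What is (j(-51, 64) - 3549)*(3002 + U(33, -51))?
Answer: -10496820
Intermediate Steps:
U(m, a) = 10 (U(m, a) = (0 + 1)*10 = 1*10 = 10)
(j(-51, 64) - 3549)*(3002 + U(33, -51)) = (64 - 3549)*(3002 + 10) = -3485*3012 = -10496820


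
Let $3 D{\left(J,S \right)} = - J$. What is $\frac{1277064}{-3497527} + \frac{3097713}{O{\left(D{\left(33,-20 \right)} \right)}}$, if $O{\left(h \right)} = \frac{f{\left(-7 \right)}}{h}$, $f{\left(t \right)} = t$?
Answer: $\frac{119177674473813}{24482689} \approx 4.8678 \cdot 10^{6}$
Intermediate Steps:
$D{\left(J,S \right)} = - \frac{J}{3}$ ($D{\left(J,S \right)} = \frac{\left(-1\right) J}{3} = - \frac{J}{3}$)
$O{\left(h \right)} = - \frac{7}{h}$
$\frac{1277064}{-3497527} + \frac{3097713}{O{\left(D{\left(33,-20 \right)} \right)}} = \frac{1277064}{-3497527} + \frac{3097713}{\left(-7\right) \frac{1}{\left(- \frac{1}{3}\right) 33}} = 1277064 \left(- \frac{1}{3497527}\right) + \frac{3097713}{\left(-7\right) \frac{1}{-11}} = - \frac{1277064}{3497527} + \frac{3097713}{\left(-7\right) \left(- \frac{1}{11}\right)} = - \frac{1277064}{3497527} + \frac{3097713}{\frac{7}{11}} = - \frac{1277064}{3497527} + 3097713 \cdot \frac{11}{7} = - \frac{1277064}{3497527} + \frac{34074843}{7} = \frac{119177674473813}{24482689}$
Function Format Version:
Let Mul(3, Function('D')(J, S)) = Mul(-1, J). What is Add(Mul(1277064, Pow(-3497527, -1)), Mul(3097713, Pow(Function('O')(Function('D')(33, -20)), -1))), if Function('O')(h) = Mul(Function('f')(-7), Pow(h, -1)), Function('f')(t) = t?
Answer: Rational(119177674473813, 24482689) ≈ 4.8678e+6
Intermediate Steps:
Function('D')(J, S) = Mul(Rational(-1, 3), J) (Function('D')(J, S) = Mul(Rational(1, 3), Mul(-1, J)) = Mul(Rational(-1, 3), J))
Function('O')(h) = Mul(-7, Pow(h, -1))
Add(Mul(1277064, Pow(-3497527, -1)), Mul(3097713, Pow(Function('O')(Function('D')(33, -20)), -1))) = Add(Mul(1277064, Pow(-3497527, -1)), Mul(3097713, Pow(Mul(-7, Pow(Mul(Rational(-1, 3), 33), -1)), -1))) = Add(Mul(1277064, Rational(-1, 3497527)), Mul(3097713, Pow(Mul(-7, Pow(-11, -1)), -1))) = Add(Rational(-1277064, 3497527), Mul(3097713, Pow(Mul(-7, Rational(-1, 11)), -1))) = Add(Rational(-1277064, 3497527), Mul(3097713, Pow(Rational(7, 11), -1))) = Add(Rational(-1277064, 3497527), Mul(3097713, Rational(11, 7))) = Add(Rational(-1277064, 3497527), Rational(34074843, 7)) = Rational(119177674473813, 24482689)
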